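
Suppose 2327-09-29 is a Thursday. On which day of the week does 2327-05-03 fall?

Count forward from the earlier date (May 3, 2327) to the later (September 29, 2327):
May 2327: 31 − 3 = 28 days remain.
Then June (30), July (31), August (31): 30 + 31 + 31 = 92 days.
September 1–29, 2327: 29 days.
Total: 28 + 92 + 29 = 149 days.
149 mod 7 = 2, so 2 days before Thursday is Tuesday.

Tuesday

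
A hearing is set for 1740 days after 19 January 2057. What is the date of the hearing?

25 October 2061

Count 1740 days after January 19, 2057:
Day-of-year of January 19, 2057: 19.
Day-of-year of October 25, 2061: 298.
2057 has 365 days, so 365 − 19 = 346 days remain in 2057.
Full years: 2058: 365; 2059: 365; 2060: 366. Sum = 1096.
Total: 346 + 1096 + 298 = 1740 days.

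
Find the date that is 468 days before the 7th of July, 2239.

the 26th of March, 2238

Count 468 days before July 7, 2239:
Day-of-year of March 26, 2238: 85.
Day-of-year of July 7, 2239: 188.
2238 has 365 days, so 365 − 85 = 280 days remain in 2238.
Total: 280 + 188 = 468 days.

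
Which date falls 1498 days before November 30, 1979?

October 24, 1975

Count 1498 days before November 30, 1979:
October 24, 1975 → October 24, 1976: 366 days (1976 is a leap year).
October 24, 1976 → October 24, 1977: 365 days.
October 24, 1977 → October 24, 1978: 365 days.
October 24, 1978 → October 24, 1979: 365 days.
October 1979: 31 − 24 = 7 days remain.
November 1–30, 1979: 30 days.
Residual: 37 days.
Total: 1498 days.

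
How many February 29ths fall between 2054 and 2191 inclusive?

Years divisible by 4: 2056, 2060, …, 2188 — 34 in all.
Of these, 2100 is divisible by 100 but not 400, so not leap.
Leap years: 34 − 1 = 33.

33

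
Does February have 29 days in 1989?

1989 is not a leap year.

No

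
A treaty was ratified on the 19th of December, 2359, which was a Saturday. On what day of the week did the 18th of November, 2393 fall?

From December 19, 2359 to December 19, 2392: 33 years, of which 9 contain a Feb 29 — 24×365 + 9×366 = 12054 days.
December 2392: 31 − 19 = 12 days remain.
Then 10 full months totalling 304 days.
November 1–18, 2393: 18 days.
Residual: 334 days.
Total: 12388 days.
12388 mod 7 = 5, so 5 days after Saturday is Thursday.

Thursday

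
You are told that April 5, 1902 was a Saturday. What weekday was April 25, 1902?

Friday

Within April 1902: 25 − 5 = 20 days.
20 mod 7 = 6, so 6 days after Saturday is Friday.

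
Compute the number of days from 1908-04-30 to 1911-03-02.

Day-of-year of April 30, 1908: 121.
Day-of-year of March 2, 1911: 61.
1908 has 366 days, so 366 − 121 = 245 days remain in 1908.
Full years: 1909: 365; 1910: 365. Sum = 730.
Total: 245 + 730 + 61 = 1036 days.

1036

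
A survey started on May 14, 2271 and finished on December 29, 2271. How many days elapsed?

229

May 2271: 31 − 14 = 17 days remain.
Then June (30), July (31), August (31), September (30), October (31), November (30): 30 + 31 + 31 + 30 + 31 + 30 = 183 days.
December 1–29, 2271: 29 days.
Total: 17 + 183 + 29 = 229 days.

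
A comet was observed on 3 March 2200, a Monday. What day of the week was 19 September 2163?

Monday

Count forward from the earlier date (September 19, 2163) to the later (March 3, 2200):
From September 19, 2163 to September 19, 2199: 36 years, of which 9 contain a Feb 29 — 27×365 + 9×366 = 13149 days.
September 2199: 30 − 19 = 11 days remain.
Then October (31), November (30), December (31), January (31), February 2200 (28): 31 + 30 + 31 + 31 + 28 = 151 days.
March 1–3, 2200: 3 days.
Residual: 165 days.
Total: 13314 days.
13314 is a multiple of 7, so 19 September 2163 falls on the same weekday: Monday.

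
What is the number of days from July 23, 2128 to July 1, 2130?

708

July 2128: 31 − 23 = 8 days remain.
Then 23 full months totalling 699 days.
July 1, 2130: 1 day.
Total: 8 + 699 + 1 = 708 days.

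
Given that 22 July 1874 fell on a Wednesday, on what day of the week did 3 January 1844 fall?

Count forward from the earlier date (January 3, 1844) to the later (July 22, 1874):
Day-of-year of January 3, 1844: 3.
Day-of-year of July 22, 1874: 203.
1844 has 366 days, so 366 − 3 = 363 days remain in 1844.
Full years 1845–1873: 22 common + 7 leap = 22×365 + 7×366 = 10592 days.
Total: 363 + 10592 + 203 = 11158 days.
11158 is a multiple of 7, so 3 January 1844 falls on the same weekday: Wednesday.

Wednesday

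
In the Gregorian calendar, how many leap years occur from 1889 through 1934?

10

Years divisible by 4 in [1889, 1934]: 1892, 1896, 1900, 1904, 1908, 1912, 1916, 1920, 1924, 1928, 1932.
Of these, 1900 is divisible by 100 but not 400, so not leap.
Leap years: 11 − 1 = 10.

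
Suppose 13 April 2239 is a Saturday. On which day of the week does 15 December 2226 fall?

Count forward from the earlier date (December 15, 2226) to the later (April 13, 2239):
From December 15, 2226 to December 15, 2238: 12 years, of which 3 contain a Feb 29 — 9×365 + 3×366 = 4383 days.
December 2238: 31 − 15 = 16 days remain.
Then January (31), February 2239 (28), March (31): 31 + 28 + 31 = 90 days.
April 1–13, 2239: 13 days.
Residual: 119 days.
Total: 4502 days.
4502 mod 7 = 1, so 1 day before Saturday is Friday.

Friday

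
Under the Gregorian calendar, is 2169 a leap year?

2169 is not a leap year.

No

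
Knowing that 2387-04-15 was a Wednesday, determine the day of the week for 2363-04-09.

Count forward from the earlier date (April 9, 2363) to the later (April 15, 2387):
From April 9, 2363 to April 9, 2387: 24 years, of which 6 contain a Feb 29 — 18×365 + 6×366 = 8766 days.
Within April 2387: 15 − 9 = 6 days.
Total: 8772 days.
8772 mod 7 = 1, so 1 day before Wednesday is Tuesday.

Tuesday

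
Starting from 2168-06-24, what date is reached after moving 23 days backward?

2168-06-01

Count 23 days before June 24, 2168:
Within June 2168: 24 − 1 = 23 days.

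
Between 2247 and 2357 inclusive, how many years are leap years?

Years divisible by 4: 2248, 2252, …, 2356 — 28 in all.
Of these, 2300 is divisible by 100 but not 400, so not leap.
Leap years: 28 − 1 = 27.

27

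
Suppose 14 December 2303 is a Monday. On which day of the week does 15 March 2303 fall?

Sunday

Count forward from the earlier date (March 15, 2303) to the later (December 14, 2303):
March 2303: 31 − 15 = 16 days remain.
Then April (30), May (31), June (30), July (31), August (31), September (30), October (31), November (30): 30 + 31 + 30 + 31 + 31 + 30 + 31 + 30 = 244 days.
December 1–14, 2303: 14 days.
Total: 16 + 244 + 14 = 274 days.
274 mod 7 = 1, so 1 day before Monday is Sunday.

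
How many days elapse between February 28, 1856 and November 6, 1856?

252

February 1856: 29 − 28 = 1 day remains (1856 is a leap year, so February has 29 days).
Then March (31), April (30), May (31), June (30), July (31), August (31), September (30), October (31): 31 + 30 + 31 + 30 + 31 + 31 + 30 + 31 = 245 days.
November 1–6, 1856: 6 days.
Total: 1 + 245 + 6 = 252 days.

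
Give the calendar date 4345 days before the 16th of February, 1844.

the 25th of March, 1832

Count 4345 days before February 16, 1844:
From March 25, 1832 to March 25, 1843: 11 years, of which 2 contain a Feb 29 — 9×365 + 2×366 = 4017 days.
March 1843: 31 − 25 = 6 days remain.
Then 10 full months totalling 306 days.
February 1–16, 1844: 16 days (1844 is a leap year).
Residual: 328 days.
Total: 4345 days.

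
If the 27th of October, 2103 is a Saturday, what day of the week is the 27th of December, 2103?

October 2103: 31 − 27 = 4 days remain.
Then November (30): 30 days.
December 1–27, 2103: 27 days.
Total: 4 + 30 + 27 = 61 days.
61 mod 7 = 5, so 5 days after Saturday is Thursday.

Thursday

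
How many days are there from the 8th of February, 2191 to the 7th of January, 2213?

8003

Day-of-year of February 8, 2191: 39.
Day-of-year of January 7, 2213: 7.
2191 has 365 days, so 365 − 39 = 326 days remain in 2191.
Full years 2192–2212: 16 common + 5 leap = 16×365 + 5×366 = 7670 days.
Total: 326 + 7670 + 7 = 8003 days.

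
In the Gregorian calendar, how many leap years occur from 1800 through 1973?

Years divisible by 4: 1800, 1804, …, 1972 — 44 in all.
Of these, 1800, 1900 are divisible by 100 but not 400, so not leap.
Leap years: 44 − 2 = 42.

42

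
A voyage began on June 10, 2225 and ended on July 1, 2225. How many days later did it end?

June 2225: 30 − 10 = 20 days remain.
July 1, 2225: 1 day.
Total: 20 + 1 = 21 days.

21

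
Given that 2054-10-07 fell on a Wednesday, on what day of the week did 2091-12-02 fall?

Sunday

Day-of-year of October 7, 2054: 280.
Day-of-year of December 2, 2091: 336.
2054 has 365 days, so 365 − 280 = 85 days remain in 2054.
Full years 2055–2090: 27 common + 9 leap = 27×365 + 9×366 = 13149 days.
Total: 85 + 13149 + 336 = 13570 days.
13570 mod 7 = 4, so 4 days after Wednesday is Sunday.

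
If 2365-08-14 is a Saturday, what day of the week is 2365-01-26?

Tuesday

Count forward from the earlier date (January 26, 2365) to the later (August 14, 2365):
January 2365: 31 − 26 = 5 days remain.
Then February 2365 (28), March (31), April (30), May (31), June (30), July (31): 28 + 31 + 30 + 31 + 30 + 31 = 181 days.
August 1–14, 2365: 14 days.
Total: 5 + 181 + 14 = 200 days.
200 mod 7 = 4, so 4 days before Saturday is Tuesday.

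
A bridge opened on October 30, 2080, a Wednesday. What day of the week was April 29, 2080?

Count forward from the earlier date (April 29, 2080) to the later (October 30, 2080):
April 2080: 30 − 29 = 1 day remains.
Then May (31), June (30), July (31), August (31), September (30): 31 + 30 + 31 + 31 + 30 = 153 days.
October 1–30, 2080: 30 days.
Total: 1 + 153 + 30 = 184 days.
184 mod 7 = 2, so 2 days before Wednesday is Monday.

Monday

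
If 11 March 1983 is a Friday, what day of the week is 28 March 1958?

Friday

Count forward from the earlier date (March 28, 1958) to the later (March 11, 1983):
Day-of-year of March 28, 1958: 87.
Day-of-year of March 11, 1983: 70.
1958 has 365 days, so 365 − 87 = 278 days remain in 1958.
Full years 1959–1982: 18 common + 6 leap = 18×365 + 6×366 = 8766 days.
Total: 278 + 8766 + 70 = 9114 days.
9114 is a multiple of 7, so 28 March 1958 falls on the same weekday: Friday.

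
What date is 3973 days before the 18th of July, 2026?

the 1st of September, 2015

Count 3973 days before July 18, 2026:
From September 1, 2015 to September 1, 2025: 10 years, of which 3 contain a Feb 29 — 7×365 + 3×366 = 3653 days.
September 2025: 30 − 1 = 29 days remain.
Then 9 full months totalling 273 days.
July 1–18, 2026: 18 days.
Residual: 320 days.
Total: 3973 days.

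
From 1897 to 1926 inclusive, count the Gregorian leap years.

6

Years divisible by 4 in [1897, 1926]: 1900, 1904, 1908, 1912, 1916, 1920, 1924.
Of these, 1900 is divisible by 100 but not 400, so not leap.
Leap years: 7 − 1 = 6.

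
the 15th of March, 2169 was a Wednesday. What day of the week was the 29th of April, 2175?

Saturday

Day-of-year of March 15, 2169: 74.
Day-of-year of April 29, 2175: 119.
2169 has 365 days, so 365 − 74 = 291 days remain in 2169.
Full years: 2170: 365; 2171: 365; 2172: 366; 2173: 365; 2174: 365. Sum = 1826.
Total: 291 + 1826 + 119 = 2236 days.
2236 mod 7 = 3, so 3 days after Wednesday is Saturday.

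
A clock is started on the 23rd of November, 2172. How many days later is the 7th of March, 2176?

November 23, 2172 → November 23, 2173: 365 days.
November 23, 2173 → November 23, 2174: 365 days.
November 23, 2174 → November 23, 2175: 365 days.
November 2175: 30 − 23 = 7 days remain.
Then December (31), January (31), February 2176 (29): 31 + 31 + 29 = 91 days.
March 1–7, 2176: 7 days.
Residual: 105 days.
Total: 1200 days.

1200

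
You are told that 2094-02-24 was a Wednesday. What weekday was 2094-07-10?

Saturday

February 2094: 28 − 24 = 4 days remain (2094 is not a leap year, so February has 28 days).
Then March (31), April (30), May (31), June (30): 31 + 30 + 31 + 30 = 122 days.
July 1–10, 2094: 10 days.
Total: 4 + 122 + 10 = 136 days.
136 mod 7 = 3, so 3 days after Wednesday is Saturday.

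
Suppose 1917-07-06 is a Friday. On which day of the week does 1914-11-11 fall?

Count forward from the earlier date (November 11, 1914) to the later (July 6, 1917):
November 11, 1914 → November 11, 1915: 365 days.
November 11, 1915 → November 11, 1916: 366 days (1916 is a leap year).
November 1916: 30 − 11 = 19 days remain.
Then December (31), January (31), February 1917 (28), March (31), April (30), May (31), June (30): 31 + 31 + 28 + 31 + 30 + 31 + 30 = 212 days.
July 1–6, 1917: 6 days.
Residual: 237 days.
Total: 968 days.
968 mod 7 = 2, so 2 days before Friday is Wednesday.

Wednesday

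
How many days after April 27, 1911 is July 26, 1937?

Day-of-year of April 27, 1911: 117.
Day-of-year of July 26, 1937: 207.
1911 has 365 days, so 365 − 117 = 248 days remain in 1911.
Full years 1912–1936: 18 common + 7 leap = 18×365 + 7×366 = 9132 days.
Total: 248 + 9132 + 207 = 9587 days.

9587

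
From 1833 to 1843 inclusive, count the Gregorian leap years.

Years divisible by 4 in [1833, 1843]: 1836, 1840.
No century exceptions apply. Count: 2.

2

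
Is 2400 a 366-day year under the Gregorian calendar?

Yes

2400 is a leap year (divisible by 400).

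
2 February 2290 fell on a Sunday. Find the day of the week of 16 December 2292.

Friday

February 2290: 28 − 2 = 26 days remain (2290 is not a leap year, so February has 28 days).
Then 33 full months totalling 1006 days.
December 1–16, 2292: 16 days.
Total: 26 + 1006 + 16 = 1048 days.
1048 mod 7 = 5, so 5 days after Sunday is Friday.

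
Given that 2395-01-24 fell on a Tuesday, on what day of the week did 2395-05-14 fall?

January 2395: 31 − 24 = 7 days remain.
Then February 2395 (28), March (31), April (30): 28 + 31 + 30 = 89 days.
May 1–14, 2395: 14 days.
Total: 7 + 89 + 14 = 110 days.
110 mod 7 = 5, so 5 days after Tuesday is Sunday.

Sunday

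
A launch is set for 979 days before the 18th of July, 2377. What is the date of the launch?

the 12th of November, 2374

Count 979 days before July 18, 2377:
Day-of-year of November 12, 2374: 316.
Day-of-year of July 18, 2377: 199.
2374 has 365 days, so 365 − 316 = 49 days remain in 2374.
Full years: 2375: 365; 2376: 366. Sum = 731.
Total: 49 + 731 + 199 = 979 days.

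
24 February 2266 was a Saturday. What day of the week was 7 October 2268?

February 24, 2266 → February 24, 2267: 365 days.
February 24, 2267 → February 24, 2268: 365 days.
February 2268: 29 − 24 = 5 days remain (2268 is a leap year, so February has 29 days).
Then March (31), April (30), May (31), June (30), July (31), August (31), September (30): 31 + 30 + 31 + 30 + 31 + 31 + 30 = 214 days.
October 1–7, 2268: 7 days.
Residual: 226 days.
Total: 956 days.
956 mod 7 = 4, so 4 days after Saturday is Wednesday.

Wednesday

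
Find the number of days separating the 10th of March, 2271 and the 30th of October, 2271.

234

March 2271: 31 − 10 = 21 days remain.
Then April (30), May (31), June (30), July (31), August (31), September (30): 30 + 31 + 30 + 31 + 31 + 30 = 183 days.
October 1–30, 2271: 30 days.
Total: 21 + 183 + 30 = 234 days.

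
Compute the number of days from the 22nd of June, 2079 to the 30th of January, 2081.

June 2079: 30 − 22 = 8 days remain.
Then 18 full months totalling 550 days.
January 1–30, 2081: 30 days.
Total: 8 + 550 + 30 = 588 days.

588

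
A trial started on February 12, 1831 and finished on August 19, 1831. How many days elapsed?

February 1831: 28 − 12 = 16 days remain (1831 is not a leap year, so February has 28 days).
Then March (31), April (30), May (31), June (30), July (31): 31 + 30 + 31 + 30 + 31 = 153 days.
August 1–19, 1831: 19 days.
Total: 16 + 153 + 19 = 188 days.

188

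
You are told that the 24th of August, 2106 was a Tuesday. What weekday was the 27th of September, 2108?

Day-of-year of August 24, 2106: 236.
Day-of-year of September 27, 2108: 271.
2106 has 365 days, so 365 − 236 = 129 days remain in 2106.
Full years: 2107: 365. Sum = 365.
Total: 129 + 365 + 271 = 765 days.
765 mod 7 = 2, so 2 days after Tuesday is Thursday.

Thursday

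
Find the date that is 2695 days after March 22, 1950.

August 7, 1957

Count 2695 days after March 22, 1950:
From March 22, 1950 to March 22, 1957: 7 years, of which 2 contain a Feb 29 — 5×365 + 2×366 = 2557 days.
March 1957: 31 − 22 = 9 days remain.
Then April (30), May (31), June (30), July (31): 30 + 31 + 30 + 31 = 122 days.
August 1–7, 1957: 7 days.
Residual: 138 days.
Total: 2695 days.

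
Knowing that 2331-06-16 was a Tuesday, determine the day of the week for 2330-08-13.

Wednesday

Count forward from the earlier date (August 13, 2330) to the later (June 16, 2331):
Day-of-year of August 13, 2330: 225.
Day-of-year of June 16, 2331: 167.
2330 has 365 days, so 365 − 225 = 140 days remain in 2330.
Total: 140 + 167 = 307 days.
307 mod 7 = 6, so 6 days before Tuesday is Wednesday.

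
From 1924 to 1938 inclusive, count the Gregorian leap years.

Years divisible by 4 in [1924, 1938]: 1924, 1928, 1932, 1936.
No century exceptions apply. Count: 4.

4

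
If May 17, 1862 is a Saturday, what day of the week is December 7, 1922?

Thursday

From May 17, 1862 to May 17, 1922: 60 years, of which 14 contain a Feb 29 — 46×365 + 14×366 = 21914 days.
(1900 is not a leap year (divisible by 100 but not 400).)
May 1922: 31 − 17 = 14 days remain.
Then June (30), July (31), August (31), September (30), October (31), November (30): 30 + 31 + 31 + 30 + 31 + 30 = 183 days.
December 1–7, 1922: 7 days.
Residual: 204 days.
Total: 22118 days.
22118 mod 7 = 5, so 5 days after Saturday is Thursday.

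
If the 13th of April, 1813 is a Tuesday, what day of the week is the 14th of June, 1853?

From April 13, 1813 to April 13, 1853: 40 years, of which 10 contain a Feb 29 — 30×365 + 10×366 = 14610 days.
April 1853: 30 − 13 = 17 days remain.
Then May (31): 31 days.
June 1–14, 1853: 14 days.
Residual: 62 days.
Total: 14672 days.
14672 is a multiple of 7, so the 14th of June, 1853 falls on the same weekday: Tuesday.

Tuesday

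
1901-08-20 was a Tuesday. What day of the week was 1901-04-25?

Count forward from the earlier date (April 25, 1901) to the later (August 20, 1901):
April 1901: 30 − 25 = 5 days remain.
Then May (31), June (30), July (31): 31 + 30 + 31 = 92 days.
August 1–20, 1901: 20 days.
Total: 5 + 92 + 20 = 117 days.
117 mod 7 = 5, so 5 days before Tuesday is Thursday.

Thursday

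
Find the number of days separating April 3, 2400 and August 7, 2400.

April 2400: 30 − 3 = 27 days remain.
Then May (31), June (30), July (31): 31 + 30 + 31 = 92 days.
August 1–7, 2400: 7 days.
Total: 27 + 92 + 7 = 126 days.

126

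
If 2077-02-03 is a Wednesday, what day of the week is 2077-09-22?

February 2077: 28 − 3 = 25 days remain (2077 is not a leap year, so February has 28 days).
Then March (31), April (30), May (31), June (30), July (31), August (31): 31 + 30 + 31 + 30 + 31 + 31 = 184 days.
September 1–22, 2077: 22 days.
Total: 25 + 184 + 22 = 231 days.
231 is a multiple of 7, so 2077-09-22 falls on the same weekday: Wednesday.

Wednesday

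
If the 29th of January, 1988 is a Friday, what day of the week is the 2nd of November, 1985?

Count forward from the earlier date (November 2, 1985) to the later (January 29, 1988):
Day-of-year of November 2, 1985: 306.
Day-of-year of January 29, 1988: 29.
1985 has 365 days, so 365 − 306 = 59 days remain in 1985.
Full years: 1986: 365; 1987: 365. Sum = 730.
Total: 59 + 730 + 29 = 818 days.
818 mod 7 = 6, so 6 days before Friday is Saturday.

Saturday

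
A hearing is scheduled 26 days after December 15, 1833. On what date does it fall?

January 10, 1834

Count 26 days after December 15, 1833:
Day-of-year of December 15, 1833: 349.
Day-of-year of January 10, 1834: 10.
1833 has 365 days, so 365 − 349 = 16 days remain in 1833.
Total: 16 + 10 = 26 days.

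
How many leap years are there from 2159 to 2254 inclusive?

23

Years divisible by 4: 2160, 2164, …, 2252 — 24 in all.
Of these, 2200 is divisible by 100 but not 400, so not leap.
Leap years: 24 − 1 = 23.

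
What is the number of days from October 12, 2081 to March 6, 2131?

Day-of-year of October 12, 2081: 285.
Day-of-year of March 6, 2131: 65.
2081 has 365 days, so 365 − 285 = 80 days remain in 2081.
Full years 2082–2130: 38 common + 11 leap = 38×365 + 11×366 = 17896 days.
Total: 80 + 17896 + 65 = 18041 days.

18041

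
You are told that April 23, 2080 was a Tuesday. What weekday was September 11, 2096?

From April 23, 2080 to April 23, 2096: 16 years, of which 4 contain a Feb 29 — 12×365 + 4×366 = 5844 days.
April 2096: 30 − 23 = 7 days remain.
Then May (31), June (30), July (31), August (31): 31 + 30 + 31 + 31 = 123 days.
September 1–11, 2096: 11 days.
Residual: 141 days.
Total: 5985 days.
5985 is a multiple of 7, so September 11, 2096 falls on the same weekday: Tuesday.

Tuesday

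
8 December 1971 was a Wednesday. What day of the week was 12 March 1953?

Count forward from the earlier date (March 12, 1953) to the later (December 8, 1971):
Day-of-year of March 12, 1953: 71.
Day-of-year of December 8, 1971: 342.
1953 has 365 days, so 365 − 71 = 294 days remain in 1953.
Full years 1954–1970: 13 common + 4 leap = 13×365 + 4×366 = 6209 days.
Total: 294 + 6209 + 342 = 6845 days.
6845 mod 7 = 6, so 6 days before Wednesday is Thursday.

Thursday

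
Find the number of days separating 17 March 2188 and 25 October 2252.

23597

From March 17, 2188 to March 17, 2252: 64 years, of which 15 contain a Feb 29 — 49×365 + 15×366 = 23375 days.
(2200 is not a leap year (divisible by 100 but not 400).)
March 2252: 31 − 17 = 14 days remain.
Then April (30), May (31), June (30), July (31), August (31), September (30): 30 + 31 + 30 + 31 + 31 + 30 = 183 days.
October 1–25, 2252: 25 days.
Residual: 222 days.
Total: 23597 days.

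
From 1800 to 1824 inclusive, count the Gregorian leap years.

6

Years divisible by 4 in [1800, 1824]: 1800, 1804, 1808, 1812, 1816, 1820, 1824.
Of these, 1800 is divisible by 100 but not 400, so not leap.
Leap years: 7 − 1 = 6.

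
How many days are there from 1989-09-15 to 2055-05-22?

Day-of-year of September 15, 1989: 258.
Day-of-year of May 22, 2055: 142.
1989 has 365 days, so 365 − 258 = 107 days remain in 1989.
Full years 1990–2054: 49 common + 16 leap = 49×365 + 16×366 = 23741 days.
Total: 107 + 23741 + 142 = 23990 days.

23990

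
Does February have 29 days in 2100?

2100 is not a leap year (divisible by 100 but not 400).

No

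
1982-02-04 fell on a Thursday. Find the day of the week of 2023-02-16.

Thursday

From February 4, 1982 to February 4, 2023: 41 years, of which 10 contain a Feb 29 — 31×365 + 10×366 = 14975 days.
(2000 is a leap year (divisible by 400).)
Within February 2023: 16 − 4 = 12 days.
Total: 14987 days.
14987 is a multiple of 7, so 2023-02-16 falls on the same weekday: Thursday.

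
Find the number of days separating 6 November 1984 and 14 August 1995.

3933

From November 6, 1984 to November 6, 1994: 10 years, of which 2 contain a Feb 29 — 8×365 + 2×366 = 3652 days.
November 1994: 30 − 6 = 24 days remain.
Then December (31), January (31), February 1995 (28), March (31), April (30), May (31), June (30), July (31): 31 + 31 + 28 + 31 + 30 + 31 + 30 + 31 = 243 days.
August 1–14, 1995: 14 days.
Residual: 281 days.
Total: 3933 days.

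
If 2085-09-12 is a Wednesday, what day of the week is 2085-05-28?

Monday

Count forward from the earlier date (May 28, 2085) to the later (September 12, 2085):
May 2085: 31 − 28 = 3 days remain.
Then June (30), July (31), August (31): 30 + 31 + 31 = 92 days.
September 1–12, 2085: 12 days.
Total: 3 + 92 + 12 = 107 days.
107 mod 7 = 2, so 2 days before Wednesday is Monday.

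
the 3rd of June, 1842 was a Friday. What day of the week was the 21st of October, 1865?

Saturday

From June 3, 1842 to June 3, 1865: 23 years, of which 6 contain a Feb 29 — 17×365 + 6×366 = 8401 days.
June 1865: 30 − 3 = 27 days remain.
Then July (31), August (31), September (30): 31 + 31 + 30 = 92 days.
October 1–21, 1865: 21 days.
Residual: 140 days.
Total: 8541 days.
8541 mod 7 = 1, so 1 day after Friday is Saturday.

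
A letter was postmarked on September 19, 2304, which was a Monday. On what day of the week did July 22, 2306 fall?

September 19, 2304 → September 19, 2305: 365 days.
September 2305: 30 − 19 = 11 days remain.
Then 9 full months totalling 273 days.
July 1–22, 2306: 22 days.
Residual: 306 days.
Total: 671 days.
671 mod 7 = 6, so 6 days after Monday is Sunday.

Sunday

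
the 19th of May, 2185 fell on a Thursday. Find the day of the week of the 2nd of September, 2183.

Tuesday

Count forward from the earlier date (September 2, 2183) to the later (May 19, 2185):
Day-of-year of September 2, 2183: 245.
Day-of-year of May 19, 2185: 139.
2183 has 365 days, so 365 − 245 = 120 days remain in 2183.
Full years: 2184: 366. Sum = 366.
Total: 120 + 366 + 139 = 625 days.
625 mod 7 = 2, so 2 days before Thursday is Tuesday.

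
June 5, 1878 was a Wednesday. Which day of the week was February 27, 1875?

Saturday

Count forward from the earlier date (February 27, 1875) to the later (June 5, 1878):
Day-of-year of February 27, 1875: 58.
Day-of-year of June 5, 1878: 156.
1875 has 365 days, so 365 − 58 = 307 days remain in 1875.
Full years: 1876: 366; 1877: 365. Sum = 731.
Total: 307 + 731 + 156 = 1194 days.
1194 mod 7 = 4, so 4 days before Wednesday is Saturday.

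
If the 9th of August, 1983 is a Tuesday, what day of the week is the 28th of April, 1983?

Count forward from the earlier date (April 28, 1983) to the later (August 9, 1983):
April 1983: 30 − 28 = 2 days remain.
Then May (31), June (30), July (31): 31 + 30 + 31 = 92 days.
August 1–9, 1983: 9 days.
Total: 2 + 92 + 9 = 103 days.
103 mod 7 = 5, so 5 days before Tuesday is Thursday.

Thursday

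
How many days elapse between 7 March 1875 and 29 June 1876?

March 1875: 31 − 7 = 24 days remain.
Then 14 full months totalling 427 days.
June 1–29, 1876: 29 days.
Total: 24 + 427 + 29 = 480 days.

480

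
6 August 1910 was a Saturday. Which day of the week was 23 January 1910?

Sunday

Count forward from the earlier date (January 23, 1910) to the later (August 6, 1910):
January 1910: 31 − 23 = 8 days remain.
Then February 1910 (28), March (31), April (30), May (31), June (30), July (31): 28 + 31 + 30 + 31 + 30 + 31 = 181 days.
August 1–6, 1910: 6 days.
Total: 8 + 181 + 6 = 195 days.
195 mod 7 = 6, so 6 days before Saturday is Sunday.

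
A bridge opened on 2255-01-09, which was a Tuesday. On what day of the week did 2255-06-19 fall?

Tuesday

January 2255: 31 − 9 = 22 days remain.
Then February 2255 (28), March (31), April (30), May (31): 28 + 31 + 30 + 31 = 120 days.
June 1–19, 2255: 19 days.
Total: 22 + 120 + 19 = 161 days.
161 is a multiple of 7, so 2255-06-19 falls on the same weekday: Tuesday.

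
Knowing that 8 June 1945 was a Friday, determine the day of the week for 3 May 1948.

Monday

June 8, 1945 → June 8, 1946: 365 days.
June 8, 1946 → June 8, 1947: 365 days.
June 1947: 30 − 8 = 22 days remain.
Then 10 full months totalling 305 days.
May 1–3, 1948: 3 days.
Residual: 330 days.
Total: 1060 days.
1060 mod 7 = 3, so 3 days after Friday is Monday.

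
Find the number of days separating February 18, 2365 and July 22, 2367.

884

Day-of-year of February 18, 2365: 49.
Day-of-year of July 22, 2367: 203.
2365 has 365 days, so 365 − 49 = 316 days remain in 2365.
Full years: 2366: 365. Sum = 365.
Total: 316 + 365 + 203 = 884 days.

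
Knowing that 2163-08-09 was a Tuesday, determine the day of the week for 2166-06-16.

Monday

Day-of-year of August 9, 2163: 221.
Day-of-year of June 16, 2166: 167.
2163 has 365 days, so 365 − 221 = 144 days remain in 2163.
Full years: 2164: 366; 2165: 365. Sum = 731.
Total: 144 + 731 + 167 = 1042 days.
1042 mod 7 = 6, so 6 days after Tuesday is Monday.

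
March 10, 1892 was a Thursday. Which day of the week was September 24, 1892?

March 1892: 31 − 10 = 21 days remain.
Then April (30), May (31), June (30), July (31), August (31): 30 + 31 + 30 + 31 + 31 = 153 days.
September 1–24, 1892: 24 days.
Total: 21 + 153 + 24 = 198 days.
198 mod 7 = 2, so 2 days after Thursday is Saturday.

Saturday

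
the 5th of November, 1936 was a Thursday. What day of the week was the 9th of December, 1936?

Wednesday

November 1936: 30 − 5 = 25 days remain.
December 1–9, 1936: 9 days.
Total: 25 + 9 = 34 days.
34 mod 7 = 6, so 6 days after Thursday is Wednesday.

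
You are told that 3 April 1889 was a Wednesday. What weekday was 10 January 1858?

Sunday

Count forward from the earlier date (January 10, 1858) to the later (April 3, 1889):
From January 10, 1858 to January 10, 1889: 31 years, of which 8 contain a Feb 29 — 23×365 + 8×366 = 11323 days.
January 1889: 31 − 10 = 21 days remain.
Then February 1889 (28), March (31): 28 + 31 = 59 days.
April 1–3, 1889: 3 days.
Residual: 83 days.
Total: 11406 days.
11406 mod 7 = 3, so 3 days before Wednesday is Sunday.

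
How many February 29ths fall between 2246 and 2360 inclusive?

Years divisible by 4: 2248, 2252, …, 2360 — 29 in all.
Of these, 2300 is divisible by 100 but not 400, so not leap.
Leap years: 29 − 1 = 28.

28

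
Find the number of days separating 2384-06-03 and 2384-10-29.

June 2384: 30 − 3 = 27 days remain.
Then July (31), August (31), September (30): 31 + 31 + 30 = 92 days.
October 1–29, 2384: 29 days.
Total: 27 + 92 + 29 = 148 days.

148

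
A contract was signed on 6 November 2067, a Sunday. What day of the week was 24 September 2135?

Day-of-year of November 6, 2067: 310.
Day-of-year of September 24, 2135: 267.
2067 has 365 days, so 365 − 310 = 55 days remain in 2067.
Full years 2068–2134: 51 common + 16 leap = 51×365 + 16×366 = 24471 days.
Total: 55 + 24471 + 267 = 24793 days.
24793 mod 7 = 6, so 6 days after Sunday is Saturday.

Saturday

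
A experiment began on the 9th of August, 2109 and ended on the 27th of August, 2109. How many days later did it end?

Within August 2109: 27 − 9 = 18 days.

18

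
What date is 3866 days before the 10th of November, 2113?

the 11th of April, 2103

Count 3866 days before November 10, 2113:
Day-of-year of April 11, 2103: 101.
Day-of-year of November 10, 2113: 314.
2103 has 365 days, so 365 − 101 = 264 days remain in 2103.
Full years 2104–2112: 6 common + 3 leap = 6×365 + 3×366 = 3288 days.
Total: 264 + 3288 + 314 = 3866 days.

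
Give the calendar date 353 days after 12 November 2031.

30 October 2032

Count 353 days after November 12, 2031:
November 2031: 30 − 12 = 18 days remain.
Then 10 full months totalling 305 days.
October 1–30, 2032: 30 days.
Total: 18 + 305 + 30 = 353 days.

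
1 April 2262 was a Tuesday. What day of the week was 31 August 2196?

Count forward from the earlier date (August 31, 2196) to the later (April 1, 2262):
Day-of-year of August 31, 2196: 244.
Day-of-year of April 1, 2262: 91.
2196 has 366 days, so 366 − 244 = 122 days remain in 2196.
Full years 2197–2261: 50 common + 15 leap = 50×365 + 15×366 = 23740 days.
Total: 122 + 23740 + 91 = 23953 days.
23953 mod 7 = 6, so 6 days before Tuesday is Wednesday.

Wednesday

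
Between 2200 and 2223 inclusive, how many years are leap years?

5

Years divisible by 4 in [2200, 2223]: 2200, 2204, 2208, 2212, 2216, 2220.
Of these, 2200 is divisible by 100 but not 400, so not leap.
Leap years: 6 − 1 = 5.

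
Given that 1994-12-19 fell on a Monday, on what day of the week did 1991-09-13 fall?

Friday

Count forward from the earlier date (September 13, 1991) to the later (December 19, 1994):
Day-of-year of September 13, 1991: 256.
Day-of-year of December 19, 1994: 353.
1991 has 365 days, so 365 − 256 = 109 days remain in 1991.
Full years: 1992: 366; 1993: 365. Sum = 731.
Total: 109 + 731 + 353 = 1193 days.
1193 mod 7 = 3, so 3 days before Monday is Friday.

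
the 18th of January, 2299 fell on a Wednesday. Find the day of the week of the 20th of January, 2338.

Day-of-year of January 18, 2299: 18.
Day-of-year of January 20, 2338: 20.
2299 has 365 days, so 365 − 18 = 347 days remain in 2299.
Full years 2300–2337: 29 common + 9 leap = 29×365 + 9×366 = 13879 days.
Total: 347 + 13879 + 20 = 14246 days.
14246 mod 7 = 1, so 1 day after Wednesday is Thursday.

Thursday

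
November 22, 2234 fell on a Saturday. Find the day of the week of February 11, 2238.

Sunday

November 22, 2234 → November 22, 2235: 365 days.
November 22, 2235 → November 22, 2236: 366 days (2236 is a leap year).
November 22, 2236 → November 22, 2237: 365 days.
November 2237: 30 − 22 = 8 days remain.
Then December (31), January (31): 31 + 31 = 62 days.
February 1–11, 2238: 11 days (2238 is not a leap year).
Residual: 81 days.
Total: 1177 days.
1177 mod 7 = 1, so 1 day after Saturday is Sunday.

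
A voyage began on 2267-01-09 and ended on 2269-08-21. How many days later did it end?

January 2267: 31 − 9 = 22 days remain.
Then 30 full months totalling 912 days.
August 1–21, 2269: 21 days.
Total: 22 + 912 + 21 = 955 days.

955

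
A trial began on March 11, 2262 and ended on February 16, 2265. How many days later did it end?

Day-of-year of March 11, 2262: 70.
Day-of-year of February 16, 2265: 47.
2262 has 365 days, so 365 − 70 = 295 days remain in 2262.
Full years: 2263: 365; 2264: 366. Sum = 731.
Total: 295 + 731 + 47 = 1073 days.

1073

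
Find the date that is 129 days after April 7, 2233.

August 14, 2233

Count 129 days after April 7, 2233:
April 2233: 30 − 7 = 23 days remain.
Then May (31), June (30), July (31): 31 + 30 + 31 = 92 days.
August 1–14, 2233: 14 days.
Total: 23 + 92 + 14 = 129 days.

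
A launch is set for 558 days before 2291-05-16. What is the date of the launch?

2289-11-04

Count 558 days before May 16, 2291:
November 2289: 30 − 4 = 26 days remain.
Then 17 full months totalling 516 days.
May 1–16, 2291: 16 days.
Total: 26 + 516 + 16 = 558 days.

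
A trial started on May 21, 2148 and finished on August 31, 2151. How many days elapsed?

1197

May 21, 2148 → May 21, 2149: 365 days.
May 21, 2149 → May 21, 2150: 365 days.
May 21, 2150 → May 21, 2151: 365 days.
May 2151: 31 − 21 = 10 days remain.
Then June (30), July (31): 30 + 31 = 61 days.
August 1–31, 2151: 31 days.
Residual: 102 days.
Total: 1197 days.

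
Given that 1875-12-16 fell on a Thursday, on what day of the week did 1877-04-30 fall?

December 16, 1875 → December 16, 1876: 366 days (1876 is a leap year).
December 1876: 31 − 16 = 15 days remain.
Then January (31), February 1877 (28), March (31): 31 + 28 + 31 = 90 days.
April 1–30, 1877: 30 days.
Residual: 135 days.
Total: 501 days.
501 mod 7 = 4, so 4 days after Thursday is Monday.

Monday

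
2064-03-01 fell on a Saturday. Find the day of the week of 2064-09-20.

March 2064: 31 − 1 = 30 days remain.
Then April (30), May (31), June (30), July (31), August (31): 30 + 31 + 30 + 31 + 31 = 153 days.
September 1–20, 2064: 20 days.
Total: 30 + 153 + 20 = 203 days.
203 is a multiple of 7, so 2064-09-20 falls on the same weekday: Saturday.

Saturday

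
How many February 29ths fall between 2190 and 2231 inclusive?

9

Years divisible by 4 in [2190, 2231]: 2192, 2196, 2200, 2204, 2208, 2212, 2216, 2220, 2224, 2228.
Of these, 2200 is divisible by 100 but not 400, so not leap.
Leap years: 10 − 1 = 9.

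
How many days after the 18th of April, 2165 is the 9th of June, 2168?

Day-of-year of April 18, 2165: 108.
Day-of-year of June 9, 2168: 161.
2165 has 365 days, so 365 − 108 = 257 days remain in 2165.
Full years: 2166: 365; 2167: 365. Sum = 730.
Total: 257 + 730 + 161 = 1148 days.

1148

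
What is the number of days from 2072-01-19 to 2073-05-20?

January 19, 2072 → January 19, 2073: 366 days (2072 is a leap year).
January 2073: 31 − 19 = 12 days remain.
Then February 2073 (28), March (31), April (30): 28 + 31 + 30 = 89 days.
May 1–20, 2073: 20 days.
Residual: 121 days.
Total: 487 days.

487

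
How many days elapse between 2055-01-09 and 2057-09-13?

978

Day-of-year of January 9, 2055: 9.
Day-of-year of September 13, 2057: 256.
2055 has 365 days, so 365 − 9 = 356 days remain in 2055.
Full years: 2056: 366. Sum = 366.
Total: 356 + 366 + 256 = 978 days.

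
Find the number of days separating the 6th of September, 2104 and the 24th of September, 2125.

Day-of-year of September 6, 2104: 250.
Day-of-year of September 24, 2125: 267.
2104 has 366 days, so 366 − 250 = 116 days remain in 2104.
Full years 2105–2124: 15 common + 5 leap = 15×365 + 5×366 = 7305 days.
Total: 116 + 7305 + 267 = 7688 days.

7688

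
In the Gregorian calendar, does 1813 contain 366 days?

1813 is not a leap year.

No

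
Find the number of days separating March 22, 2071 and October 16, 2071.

208

March 2071: 31 − 22 = 9 days remain.
Then April (30), May (31), June (30), July (31), August (31), September (30): 30 + 31 + 30 + 31 + 31 + 30 = 183 days.
October 1–16, 2071: 16 days.
Total: 9 + 183 + 16 = 208 days.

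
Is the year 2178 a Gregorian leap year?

No

2178 is not a leap year.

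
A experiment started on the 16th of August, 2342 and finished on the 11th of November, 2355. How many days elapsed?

4835

Day-of-year of August 16, 2342: 228.
Day-of-year of November 11, 2355: 315.
2342 has 365 days, so 365 − 228 = 137 days remain in 2342.
Full years 2343–2354: 9 common + 3 leap = 9×365 + 3×366 = 4383 days.
Total: 137 + 4383 + 315 = 4835 days.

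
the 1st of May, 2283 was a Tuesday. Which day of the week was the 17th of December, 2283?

Monday

May 2283: 31 − 1 = 30 days remain.
Then June (30), July (31), August (31), September (30), October (31), November (30): 30 + 31 + 31 + 30 + 31 + 30 = 183 days.
December 1–17, 2283: 17 days.
Total: 30 + 183 + 17 = 230 days.
230 mod 7 = 6, so 6 days after Tuesday is Monday.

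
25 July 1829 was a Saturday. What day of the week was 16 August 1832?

July 25, 1829 → July 25, 1830: 365 days.
July 25, 1830 → July 25, 1831: 365 days.
July 25, 1831 → July 25, 1832: 366 days (1832 is a leap year).
July 1832: 31 − 25 = 6 days remain.
August 1–16, 1832: 16 days.
Residual: 22 days.
Total: 1118 days.
1118 mod 7 = 5, so 5 days after Saturday is Thursday.

Thursday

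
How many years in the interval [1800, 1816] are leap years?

Years divisible by 4 in [1800, 1816]: 1800, 1804, 1808, 1812, 1816.
Of these, 1800 is divisible by 100 but not 400, so not leap.
Leap years: 5 − 1 = 4.

4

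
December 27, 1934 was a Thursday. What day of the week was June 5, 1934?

Count forward from the earlier date (June 5, 1934) to the later (December 27, 1934):
June 1934: 30 − 5 = 25 days remain.
Then July (31), August (31), September (30), October (31), November (30): 31 + 31 + 30 + 31 + 30 = 153 days.
December 1–27, 1934: 27 days.
Total: 25 + 153 + 27 = 205 days.
205 mod 7 = 2, so 2 days before Thursday is Tuesday.

Tuesday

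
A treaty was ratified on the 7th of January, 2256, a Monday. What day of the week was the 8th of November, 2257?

January 2256: 31 − 7 = 24 days remain.
Then 21 full months totalling 639 days.
November 1–8, 2257: 8 days.
Total: 24 + 639 + 8 = 671 days.
671 mod 7 = 6, so 6 days after Monday is Sunday.

Sunday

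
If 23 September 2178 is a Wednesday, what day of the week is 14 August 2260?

Tuesday

From September 23, 2178 to September 23, 2259: 81 years, of which 19 contain a Feb 29 — 62×365 + 19×366 = 29584 days.
(2200 is not a leap year (divisible by 100 but not 400).)
September 2259: 30 − 23 = 7 days remain.
Then 10 full months totalling 305 days.
August 1–14, 2260: 14 days.
Residual: 326 days.
Total: 29910 days.
29910 mod 7 = 6, so 6 days after Wednesday is Tuesday.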